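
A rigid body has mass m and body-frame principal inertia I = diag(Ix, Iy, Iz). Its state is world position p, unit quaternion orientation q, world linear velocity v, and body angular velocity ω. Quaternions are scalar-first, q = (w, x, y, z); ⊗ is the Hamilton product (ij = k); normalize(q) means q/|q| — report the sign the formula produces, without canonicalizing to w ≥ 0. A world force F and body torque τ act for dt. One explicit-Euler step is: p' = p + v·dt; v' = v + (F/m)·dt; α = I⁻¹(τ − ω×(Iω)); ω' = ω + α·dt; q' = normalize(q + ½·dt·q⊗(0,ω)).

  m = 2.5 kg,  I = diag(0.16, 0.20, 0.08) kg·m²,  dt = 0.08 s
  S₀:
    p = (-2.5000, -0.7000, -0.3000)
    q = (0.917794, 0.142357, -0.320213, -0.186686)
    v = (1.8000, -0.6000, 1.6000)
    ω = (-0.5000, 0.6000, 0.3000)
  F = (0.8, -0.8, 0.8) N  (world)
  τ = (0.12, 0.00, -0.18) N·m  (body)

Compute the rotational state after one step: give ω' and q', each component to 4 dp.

ω' = (-0.4292, 0.6048, 0.1320)
q' = (0.9300, 0.1246, -0.2960, -0.1786)

angular accel α = (0.8850, 0.0600, -2.1000)
ω' = ω + α·dt = (-0.4292, 0.6048, 0.1320)
q⊗(0,ω) = (0.3193121, -0.4429493, 0.6013123, 0.2006459)
q' = normalize(q + ½dt·q⊗(0,ω)) = (0.9300, 0.1246, -0.2960, -0.1786)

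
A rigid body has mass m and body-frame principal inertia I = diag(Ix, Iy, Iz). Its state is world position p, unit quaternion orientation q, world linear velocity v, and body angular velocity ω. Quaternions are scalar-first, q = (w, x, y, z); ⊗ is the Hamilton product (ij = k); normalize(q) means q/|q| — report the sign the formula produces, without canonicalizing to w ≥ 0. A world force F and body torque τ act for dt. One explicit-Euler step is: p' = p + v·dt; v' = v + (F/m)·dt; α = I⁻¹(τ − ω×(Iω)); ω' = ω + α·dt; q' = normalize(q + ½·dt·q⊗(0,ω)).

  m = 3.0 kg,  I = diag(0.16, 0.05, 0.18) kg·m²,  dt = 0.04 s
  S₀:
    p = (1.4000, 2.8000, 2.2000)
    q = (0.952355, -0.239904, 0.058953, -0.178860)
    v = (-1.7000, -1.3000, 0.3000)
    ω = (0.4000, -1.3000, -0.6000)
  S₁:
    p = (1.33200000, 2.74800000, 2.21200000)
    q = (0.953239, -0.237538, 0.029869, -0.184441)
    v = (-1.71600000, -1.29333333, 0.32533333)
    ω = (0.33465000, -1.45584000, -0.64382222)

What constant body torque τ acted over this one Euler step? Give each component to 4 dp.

ω₁ − ω₀ = (-0.06535000, -0.15584000, -0.04382222)
applied torque τ = (-0.1600, -0.1900, -0.1400)

τ = (-0.1600, -0.1900, -0.1400)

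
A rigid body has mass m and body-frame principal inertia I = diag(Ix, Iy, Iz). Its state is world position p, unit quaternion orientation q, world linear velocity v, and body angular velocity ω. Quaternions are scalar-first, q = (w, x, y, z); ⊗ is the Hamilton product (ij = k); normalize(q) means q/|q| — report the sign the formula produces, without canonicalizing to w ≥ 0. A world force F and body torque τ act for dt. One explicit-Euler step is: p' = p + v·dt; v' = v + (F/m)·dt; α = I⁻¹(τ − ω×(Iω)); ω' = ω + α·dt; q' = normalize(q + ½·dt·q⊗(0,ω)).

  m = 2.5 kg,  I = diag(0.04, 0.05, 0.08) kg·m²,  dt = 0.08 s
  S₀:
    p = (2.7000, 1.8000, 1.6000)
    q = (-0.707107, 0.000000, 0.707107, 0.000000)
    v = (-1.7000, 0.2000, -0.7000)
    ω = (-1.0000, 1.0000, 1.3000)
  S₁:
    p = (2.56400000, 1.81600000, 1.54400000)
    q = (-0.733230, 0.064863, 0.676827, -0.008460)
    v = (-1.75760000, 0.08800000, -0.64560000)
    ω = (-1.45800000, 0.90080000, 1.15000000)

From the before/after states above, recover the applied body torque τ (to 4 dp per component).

τ = (-0.1900, -0.0100, -0.1600)

ω₁ − ω₀ = (-0.45800000, -0.09920000, -0.15000000)
ω₀×(Iω₀) = (0.0390, 0.0520, -0.0100)
applied torque τ = (-0.1900, -0.0100, -0.1600)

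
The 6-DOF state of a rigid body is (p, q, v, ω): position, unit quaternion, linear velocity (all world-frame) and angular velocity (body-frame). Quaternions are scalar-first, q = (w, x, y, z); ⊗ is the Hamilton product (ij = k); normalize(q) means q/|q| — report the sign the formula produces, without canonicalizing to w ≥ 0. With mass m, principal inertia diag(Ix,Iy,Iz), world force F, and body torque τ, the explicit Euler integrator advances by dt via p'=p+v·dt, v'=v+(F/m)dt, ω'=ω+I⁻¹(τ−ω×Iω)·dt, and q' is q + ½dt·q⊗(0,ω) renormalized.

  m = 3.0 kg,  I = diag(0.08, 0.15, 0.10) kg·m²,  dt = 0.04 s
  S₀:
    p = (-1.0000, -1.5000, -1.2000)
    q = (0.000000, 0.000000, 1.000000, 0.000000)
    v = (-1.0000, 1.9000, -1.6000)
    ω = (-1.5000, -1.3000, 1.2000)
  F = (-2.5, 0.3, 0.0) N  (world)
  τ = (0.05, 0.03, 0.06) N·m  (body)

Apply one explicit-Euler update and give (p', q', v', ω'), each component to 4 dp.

ω×(Iω) gyroscopic = (0.0780, 0.0360, 0.1365)
α = I⁻¹(τ − ω×Iω) = (-0.3500, -0.0400, -0.7650)
ω + α·dt = (-1.5140, -1.3016, 1.1694)
q⊗(0,ω) = (1.3000000, 1.2000000, 0.0000000, 1.5000000)
q + ½dt·q⊗(0,ω), renormalized = (0.0260, 0.0240, 0.9989, 0.0300)
new position p' = (-1.0400, -1.4240, -1.2640)
v' = v + a·dt = (-1.0333, 1.9040, -1.6000)

p' = (-1.0400, -1.4240, -1.2640)
q' = (0.0260, 0.0240, 0.9989, 0.0300)
v' = (-1.0333, 1.9040, -1.6000)
ω' = (-1.5140, -1.3016, 1.1694)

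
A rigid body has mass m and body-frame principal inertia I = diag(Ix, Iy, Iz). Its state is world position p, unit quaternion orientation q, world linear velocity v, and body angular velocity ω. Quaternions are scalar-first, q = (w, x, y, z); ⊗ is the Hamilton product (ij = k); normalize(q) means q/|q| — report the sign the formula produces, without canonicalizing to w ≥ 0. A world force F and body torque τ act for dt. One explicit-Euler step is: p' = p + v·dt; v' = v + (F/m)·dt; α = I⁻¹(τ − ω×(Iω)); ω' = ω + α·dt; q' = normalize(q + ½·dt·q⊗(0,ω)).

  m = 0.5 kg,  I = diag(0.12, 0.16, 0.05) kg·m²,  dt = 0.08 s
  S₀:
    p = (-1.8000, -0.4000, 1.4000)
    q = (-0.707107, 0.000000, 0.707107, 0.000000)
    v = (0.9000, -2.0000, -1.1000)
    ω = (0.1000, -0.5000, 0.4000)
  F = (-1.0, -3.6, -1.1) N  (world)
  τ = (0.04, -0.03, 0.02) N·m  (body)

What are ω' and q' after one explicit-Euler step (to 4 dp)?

(τ − ω×Iω)/I = (0.1500, -0.2050, 0.4400)
new body rate ω' = (0.1120, -0.5164, 0.4352)
q⊗(0,ω) = (0.3535535, 0.2121321, 0.3535535, -0.3535535)
q + ½dt·q⊗(0,ω), renormalized = (-0.6927, 0.0085, 0.7210, -0.0141)

ω' = (0.1120, -0.5164, 0.4352)
q' = (-0.6927, 0.0085, 0.7210, -0.0141)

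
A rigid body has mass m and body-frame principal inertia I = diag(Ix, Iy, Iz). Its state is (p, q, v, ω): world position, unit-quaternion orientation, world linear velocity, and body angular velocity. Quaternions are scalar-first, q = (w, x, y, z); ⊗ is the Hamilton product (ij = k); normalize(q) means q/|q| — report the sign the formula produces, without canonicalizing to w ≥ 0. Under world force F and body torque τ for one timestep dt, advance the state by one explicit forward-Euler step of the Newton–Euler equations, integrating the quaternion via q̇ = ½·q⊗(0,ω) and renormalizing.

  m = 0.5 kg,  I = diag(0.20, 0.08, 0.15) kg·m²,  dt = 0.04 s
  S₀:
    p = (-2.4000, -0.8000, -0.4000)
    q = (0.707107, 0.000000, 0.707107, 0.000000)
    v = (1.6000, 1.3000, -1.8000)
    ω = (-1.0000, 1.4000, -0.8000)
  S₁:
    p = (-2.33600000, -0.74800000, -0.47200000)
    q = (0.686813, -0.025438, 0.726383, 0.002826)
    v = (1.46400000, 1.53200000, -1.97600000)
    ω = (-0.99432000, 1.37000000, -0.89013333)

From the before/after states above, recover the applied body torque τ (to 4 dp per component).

Δω = ω₁−ω₀ = (0.00568000, -0.03000000, -0.09013333)
gyro term ω₀×Iω₀ = (-0.0784, 0.0400, 0.1680)
τ = I·(Δω/dt) + ω₀×(Iω₀) = (-0.0500, -0.0200, -0.1700)

τ = (-0.0500, -0.0200, -0.1700)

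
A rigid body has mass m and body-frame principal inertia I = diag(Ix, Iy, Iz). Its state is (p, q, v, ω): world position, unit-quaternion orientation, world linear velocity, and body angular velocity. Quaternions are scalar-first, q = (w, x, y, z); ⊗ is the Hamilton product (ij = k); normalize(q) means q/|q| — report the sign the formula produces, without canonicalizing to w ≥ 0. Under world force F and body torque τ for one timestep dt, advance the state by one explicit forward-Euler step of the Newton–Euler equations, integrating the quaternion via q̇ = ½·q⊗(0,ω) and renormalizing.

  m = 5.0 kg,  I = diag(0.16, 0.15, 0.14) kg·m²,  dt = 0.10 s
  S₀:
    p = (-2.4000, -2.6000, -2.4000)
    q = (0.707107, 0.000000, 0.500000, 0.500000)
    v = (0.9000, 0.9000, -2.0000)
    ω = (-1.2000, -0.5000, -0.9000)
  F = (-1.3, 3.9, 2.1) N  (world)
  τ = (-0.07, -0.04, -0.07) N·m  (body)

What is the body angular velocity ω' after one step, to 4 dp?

(τ − ω×Iω)/I = (-0.4094, -0.4107, -0.4571)
ω' = ω + α·dt = (-1.2409, -0.5411, -0.9457)

ω' = (-1.2409, -0.5411, -0.9457)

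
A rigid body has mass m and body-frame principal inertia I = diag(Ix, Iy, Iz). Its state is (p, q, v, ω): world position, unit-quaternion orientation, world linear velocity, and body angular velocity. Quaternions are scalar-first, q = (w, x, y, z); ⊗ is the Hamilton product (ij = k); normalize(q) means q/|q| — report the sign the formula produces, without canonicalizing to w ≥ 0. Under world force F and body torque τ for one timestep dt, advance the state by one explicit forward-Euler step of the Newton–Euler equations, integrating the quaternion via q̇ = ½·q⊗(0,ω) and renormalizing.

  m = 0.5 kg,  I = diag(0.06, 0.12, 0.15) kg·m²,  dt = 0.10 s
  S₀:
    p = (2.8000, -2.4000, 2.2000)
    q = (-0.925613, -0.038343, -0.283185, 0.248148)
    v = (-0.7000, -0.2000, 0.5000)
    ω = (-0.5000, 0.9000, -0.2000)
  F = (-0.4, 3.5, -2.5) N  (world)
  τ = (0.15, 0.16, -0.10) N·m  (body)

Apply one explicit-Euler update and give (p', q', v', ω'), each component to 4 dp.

p + v·dt = (2.7300, -2.4200, 2.2500)
new velocity v' = (-0.7800, 0.5000, 0.0000)
(τ − ω×Iω)/I = (2.5900, 1.4083, -0.4867)
ω' = ω + α·dt = (-0.2410, 1.0408, -0.2487)
2q̇ = q⊗(0,ω) = (0.2853246, 0.2961103, -0.9647943, 0.0090214)
q' = normalize(q + ½dt·q⊗(0,ω)) = (-0.9101, -0.0235, -0.3310, 0.2483)

p' = (2.7300, -2.4200, 2.2500)
q' = (-0.9101, -0.0235, -0.3310, 0.2483)
v' = (-0.7800, 0.5000, 0.0000)
ω' = (-0.2410, 1.0408, -0.2487)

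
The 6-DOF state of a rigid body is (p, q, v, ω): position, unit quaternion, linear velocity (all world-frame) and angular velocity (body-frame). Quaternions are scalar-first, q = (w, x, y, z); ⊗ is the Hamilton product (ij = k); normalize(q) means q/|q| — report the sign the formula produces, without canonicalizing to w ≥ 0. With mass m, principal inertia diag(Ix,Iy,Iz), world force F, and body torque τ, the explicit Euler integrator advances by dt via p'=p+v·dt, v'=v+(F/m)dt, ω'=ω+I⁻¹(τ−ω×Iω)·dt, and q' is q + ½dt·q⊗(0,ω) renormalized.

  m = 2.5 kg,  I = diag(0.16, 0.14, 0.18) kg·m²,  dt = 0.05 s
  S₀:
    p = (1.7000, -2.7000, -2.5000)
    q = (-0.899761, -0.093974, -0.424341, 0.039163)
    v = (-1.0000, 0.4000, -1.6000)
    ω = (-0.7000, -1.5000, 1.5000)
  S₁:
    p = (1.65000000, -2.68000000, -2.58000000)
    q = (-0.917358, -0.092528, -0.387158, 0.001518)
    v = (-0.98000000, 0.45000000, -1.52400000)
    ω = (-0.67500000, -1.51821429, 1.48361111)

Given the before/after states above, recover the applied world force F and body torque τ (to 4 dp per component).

velocity change Δv = (0.02000000, 0.05000000, 0.07600000)
applied force F = (1.0000, 2.5000, 3.8000)
ω₁ − ω₀ = (0.02500000, -0.01821429, -0.01638889)
gyro term ω₀×Iω₀ = (-0.0900, 0.0210, -0.0210)
applied torque τ = (-0.0100, -0.0300, -0.0800)

F = (1.0000, 2.5000, 3.8000)
τ = (-0.0100, -0.0300, -0.0800)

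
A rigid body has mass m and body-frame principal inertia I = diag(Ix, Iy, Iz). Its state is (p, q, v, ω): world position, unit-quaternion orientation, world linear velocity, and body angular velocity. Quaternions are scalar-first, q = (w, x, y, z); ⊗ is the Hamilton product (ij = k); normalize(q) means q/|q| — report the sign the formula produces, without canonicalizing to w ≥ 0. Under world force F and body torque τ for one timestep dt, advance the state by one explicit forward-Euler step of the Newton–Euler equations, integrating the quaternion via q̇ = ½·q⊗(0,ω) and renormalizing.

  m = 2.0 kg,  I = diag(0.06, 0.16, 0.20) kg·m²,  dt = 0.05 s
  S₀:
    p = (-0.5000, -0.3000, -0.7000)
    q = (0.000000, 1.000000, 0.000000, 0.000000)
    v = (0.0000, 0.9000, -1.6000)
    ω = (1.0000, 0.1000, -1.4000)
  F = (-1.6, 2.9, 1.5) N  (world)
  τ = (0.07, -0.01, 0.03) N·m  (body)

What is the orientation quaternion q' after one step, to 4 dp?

2q̇ = q⊗(0,ω) = (-1.0000000, 0.0000000, 1.4000000, 0.1000000)
updated quaternion q' = (-0.0250, 0.9991, 0.0350, 0.0025)

q' = (-0.0250, 0.9991, 0.0350, 0.0025)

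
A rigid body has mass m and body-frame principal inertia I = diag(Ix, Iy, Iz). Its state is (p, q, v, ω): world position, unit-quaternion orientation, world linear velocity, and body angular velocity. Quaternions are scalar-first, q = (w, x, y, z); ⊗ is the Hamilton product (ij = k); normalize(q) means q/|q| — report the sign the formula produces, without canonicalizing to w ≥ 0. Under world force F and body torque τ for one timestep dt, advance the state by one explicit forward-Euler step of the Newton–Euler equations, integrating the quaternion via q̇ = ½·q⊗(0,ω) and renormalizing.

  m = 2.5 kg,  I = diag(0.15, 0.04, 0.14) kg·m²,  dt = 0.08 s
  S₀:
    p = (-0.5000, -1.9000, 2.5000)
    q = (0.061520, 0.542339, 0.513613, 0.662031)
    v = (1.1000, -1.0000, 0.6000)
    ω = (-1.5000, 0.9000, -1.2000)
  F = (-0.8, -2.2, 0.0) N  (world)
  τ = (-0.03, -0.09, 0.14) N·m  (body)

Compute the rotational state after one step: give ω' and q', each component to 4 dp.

precession coupling ω×(Iω) = (-0.1080, 0.0180, 0.1485)
(τ − ω×Iω)/I = (0.5200, -2.7000, -0.0607)
ω' = ω + α·dt = (-1.4584, 0.6840, -1.2049)
2q̇ = q⊗(0,ω) = (1.1456940, -1.3044435, -0.2868717, 1.1847006)
updated quaternion q' = (0.1070, 0.4884, 0.5003, 0.7069)

ω' = (-1.4584, 0.6840, -1.2049)
q' = (0.1070, 0.4884, 0.5003, 0.7069)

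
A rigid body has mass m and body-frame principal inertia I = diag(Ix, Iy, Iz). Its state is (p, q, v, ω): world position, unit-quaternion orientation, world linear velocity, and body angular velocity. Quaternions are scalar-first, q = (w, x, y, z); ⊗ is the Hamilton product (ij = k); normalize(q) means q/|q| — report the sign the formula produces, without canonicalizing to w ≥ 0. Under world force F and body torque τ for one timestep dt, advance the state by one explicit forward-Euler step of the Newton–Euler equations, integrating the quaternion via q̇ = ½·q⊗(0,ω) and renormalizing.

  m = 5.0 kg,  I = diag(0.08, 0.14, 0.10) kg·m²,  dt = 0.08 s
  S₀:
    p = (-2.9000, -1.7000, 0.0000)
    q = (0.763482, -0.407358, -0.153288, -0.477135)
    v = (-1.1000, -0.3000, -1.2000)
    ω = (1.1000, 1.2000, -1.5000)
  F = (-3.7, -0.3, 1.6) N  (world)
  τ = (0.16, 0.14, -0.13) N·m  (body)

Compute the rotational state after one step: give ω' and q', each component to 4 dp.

gyro term ω×Iω = (0.0720, 0.0330, 0.0792)
(τ − ω×Iω)/I = (1.1000, 0.7643, -2.0920)
ω + α·dt = (1.1880, 1.2611, -1.6674)
2q̇ = q⊗(0,ω) = (-0.0836631, 1.6423242, -0.2197071, -1.4654358)
q' = normalize(q + ½dt·q⊗(0,ω)) = (0.7572, -0.3403, -0.1614, -0.5337)

ω' = (1.1880, 1.2611, -1.6674)
q' = (0.7572, -0.3403, -0.1614, -0.5337)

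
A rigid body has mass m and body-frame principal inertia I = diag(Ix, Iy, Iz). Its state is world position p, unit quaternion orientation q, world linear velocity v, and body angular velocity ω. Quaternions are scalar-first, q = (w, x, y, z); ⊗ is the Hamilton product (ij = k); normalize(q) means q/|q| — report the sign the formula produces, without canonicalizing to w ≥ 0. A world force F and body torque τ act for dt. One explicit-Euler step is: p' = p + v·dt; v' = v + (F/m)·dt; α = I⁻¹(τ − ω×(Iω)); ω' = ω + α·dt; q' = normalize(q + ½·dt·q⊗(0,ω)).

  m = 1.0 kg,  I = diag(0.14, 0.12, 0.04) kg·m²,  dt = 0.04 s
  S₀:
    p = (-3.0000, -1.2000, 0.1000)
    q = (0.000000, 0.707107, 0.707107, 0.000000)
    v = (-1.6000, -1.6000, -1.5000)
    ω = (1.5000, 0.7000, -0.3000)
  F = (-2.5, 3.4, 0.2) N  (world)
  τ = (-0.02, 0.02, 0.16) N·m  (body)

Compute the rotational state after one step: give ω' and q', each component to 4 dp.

gyro term ω×Iω = (0.0168, -0.0450, -0.0210)
α = I⁻¹(τ − ω×Iω) = (-0.2629, 0.5417, 4.5250)
ω' = ω + α·dt = (1.4895, 0.7217, -0.1190)
2q̇ = q⊗(0,ω) = (-1.5556354, -0.2121321, 0.2121321, -0.5656856)
updated quaternion q' = (-0.0311, 0.7025, 0.7109, -0.0113)

ω' = (1.4895, 0.7217, -0.1190)
q' = (-0.0311, 0.7025, 0.7109, -0.0113)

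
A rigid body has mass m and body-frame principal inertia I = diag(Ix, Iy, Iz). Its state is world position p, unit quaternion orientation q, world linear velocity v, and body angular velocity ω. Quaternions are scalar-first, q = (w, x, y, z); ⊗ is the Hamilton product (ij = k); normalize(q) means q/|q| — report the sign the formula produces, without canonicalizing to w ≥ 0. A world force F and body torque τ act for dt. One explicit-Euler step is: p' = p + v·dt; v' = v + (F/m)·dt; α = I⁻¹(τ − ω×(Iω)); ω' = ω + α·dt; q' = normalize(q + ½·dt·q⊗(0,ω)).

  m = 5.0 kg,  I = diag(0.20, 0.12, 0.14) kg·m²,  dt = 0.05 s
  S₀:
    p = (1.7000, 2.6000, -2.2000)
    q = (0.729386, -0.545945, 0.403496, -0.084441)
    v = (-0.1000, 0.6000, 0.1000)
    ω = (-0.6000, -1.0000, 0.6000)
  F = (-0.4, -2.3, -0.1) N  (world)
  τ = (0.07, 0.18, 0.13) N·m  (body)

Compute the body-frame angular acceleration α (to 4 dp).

ω×(Iω) gyroscopic = (-0.0120, -0.0216, -0.0480)
(τ − ω×Iω)/I = (0.4100, 1.6800, 1.2714)

α = (0.4100, 1.6800, 1.2714)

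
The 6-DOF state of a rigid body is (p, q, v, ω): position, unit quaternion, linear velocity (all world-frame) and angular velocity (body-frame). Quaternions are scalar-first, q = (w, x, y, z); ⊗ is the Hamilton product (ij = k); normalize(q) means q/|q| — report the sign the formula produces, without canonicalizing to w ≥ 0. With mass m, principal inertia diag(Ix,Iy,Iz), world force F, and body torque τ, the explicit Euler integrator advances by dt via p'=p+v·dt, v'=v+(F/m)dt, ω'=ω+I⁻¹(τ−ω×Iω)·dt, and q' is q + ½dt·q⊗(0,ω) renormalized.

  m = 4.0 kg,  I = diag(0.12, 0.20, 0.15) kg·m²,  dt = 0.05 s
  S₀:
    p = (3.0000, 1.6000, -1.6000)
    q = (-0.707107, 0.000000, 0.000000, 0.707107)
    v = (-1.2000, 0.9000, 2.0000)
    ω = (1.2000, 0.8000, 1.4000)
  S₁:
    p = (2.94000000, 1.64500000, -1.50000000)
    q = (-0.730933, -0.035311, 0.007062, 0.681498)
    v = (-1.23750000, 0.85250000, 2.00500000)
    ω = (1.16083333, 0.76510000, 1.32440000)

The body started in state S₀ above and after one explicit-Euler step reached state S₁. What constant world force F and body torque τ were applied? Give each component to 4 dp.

velocity change Δv = (-0.03750000, -0.04750000, 0.00500000)
m·(v₁−v₀)/dt = (-3.0000, -3.8000, 0.4000)
Δω = ω₁−ω₀ = (-0.03916667, -0.03490000, -0.07560000)
precession coupling = (-0.0560, -0.0504, 0.0768)
I·α + gyro = (-0.1500, -0.1900, -0.1500)

F = (-3.0000, -3.8000, 0.4000)
τ = (-0.1500, -0.1900, -0.1500)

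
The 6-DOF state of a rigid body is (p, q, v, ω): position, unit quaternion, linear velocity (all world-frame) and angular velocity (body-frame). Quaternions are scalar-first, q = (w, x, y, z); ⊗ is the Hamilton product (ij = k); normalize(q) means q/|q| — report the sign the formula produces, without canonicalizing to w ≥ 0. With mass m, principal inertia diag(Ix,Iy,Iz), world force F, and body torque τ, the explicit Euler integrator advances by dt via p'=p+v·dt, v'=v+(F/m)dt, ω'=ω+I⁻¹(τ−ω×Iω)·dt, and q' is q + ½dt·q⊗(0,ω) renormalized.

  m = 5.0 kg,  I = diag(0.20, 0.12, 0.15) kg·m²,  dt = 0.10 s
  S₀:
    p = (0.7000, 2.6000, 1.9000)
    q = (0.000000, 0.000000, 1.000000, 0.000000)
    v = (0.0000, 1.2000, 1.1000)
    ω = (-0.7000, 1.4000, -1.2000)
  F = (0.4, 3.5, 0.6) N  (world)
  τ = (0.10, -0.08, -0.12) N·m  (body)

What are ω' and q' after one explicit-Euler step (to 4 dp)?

ω×(Iω) gyroscopic = (-0.0504, 0.0420, 0.0784)
angular accel α = (0.7520, -1.0167, -1.3227)
ω + α·dt = (-0.6248, 1.2983, -1.3323)
2q̇ = q⊗(0,ω) = (-1.4000000, -1.2000000, 0.0000000, 0.7000000)
updated quaternion q' = (-0.0697, -0.0597, 0.9952, 0.0348)

ω' = (-0.6248, 1.2983, -1.3323)
q' = (-0.0697, -0.0597, 0.9952, 0.0348)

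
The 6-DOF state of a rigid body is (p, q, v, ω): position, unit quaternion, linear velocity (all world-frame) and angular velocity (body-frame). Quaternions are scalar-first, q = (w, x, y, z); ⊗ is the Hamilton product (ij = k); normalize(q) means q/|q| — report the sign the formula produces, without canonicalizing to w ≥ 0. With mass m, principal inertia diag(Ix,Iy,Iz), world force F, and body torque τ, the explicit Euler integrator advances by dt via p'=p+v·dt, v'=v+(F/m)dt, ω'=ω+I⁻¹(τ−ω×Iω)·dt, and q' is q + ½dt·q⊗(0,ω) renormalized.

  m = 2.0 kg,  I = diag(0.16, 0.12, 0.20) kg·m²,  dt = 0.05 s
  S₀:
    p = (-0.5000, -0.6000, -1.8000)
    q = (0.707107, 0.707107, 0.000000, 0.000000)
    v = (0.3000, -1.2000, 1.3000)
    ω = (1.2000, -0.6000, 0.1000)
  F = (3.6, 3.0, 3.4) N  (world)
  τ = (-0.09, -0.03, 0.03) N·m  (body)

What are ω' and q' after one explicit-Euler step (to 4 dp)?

ω' = (1.1734, -0.6105, 0.1003)
q' = (0.6855, 0.7279, -0.0124, -0.0088)

ω×(Iω) gyroscopic = (-0.0048, -0.0048, 0.0288)
angular accel α = (-0.5325, -0.2100, 0.0060)
new body rate ω' = (1.1734, -0.6105, 0.1003)
q⊗(0,ω) = (-0.8485284, 0.8485284, -0.4949749, -0.3535535)
q' = normalize(q + ½dt·q⊗(0,ω)) = (0.6855, 0.7279, -0.0124, -0.0088)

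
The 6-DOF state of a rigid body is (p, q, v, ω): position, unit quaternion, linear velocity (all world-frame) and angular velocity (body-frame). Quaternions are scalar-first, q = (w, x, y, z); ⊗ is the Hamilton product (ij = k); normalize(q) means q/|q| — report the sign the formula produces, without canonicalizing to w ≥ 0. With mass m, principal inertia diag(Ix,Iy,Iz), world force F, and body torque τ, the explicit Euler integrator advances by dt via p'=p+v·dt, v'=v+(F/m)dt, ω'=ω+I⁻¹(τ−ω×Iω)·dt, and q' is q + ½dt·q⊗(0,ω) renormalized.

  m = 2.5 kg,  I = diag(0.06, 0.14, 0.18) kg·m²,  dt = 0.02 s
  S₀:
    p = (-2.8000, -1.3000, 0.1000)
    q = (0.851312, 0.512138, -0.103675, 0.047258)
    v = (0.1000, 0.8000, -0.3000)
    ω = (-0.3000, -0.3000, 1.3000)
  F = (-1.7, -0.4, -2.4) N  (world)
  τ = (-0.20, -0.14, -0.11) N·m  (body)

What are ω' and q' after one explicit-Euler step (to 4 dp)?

ω' = (-0.3615, -0.3267, 1.2870)
q' = (0.8518, 0.5083, -0.1130, 0.0565)

(τ − ω×Iω)/I = (-3.0733, -1.3343, -0.6511)
ω' = ω + α·dt = (-0.3615, -0.3267, 1.2870)
Hamilton product q⊗(0,ω) = (0.0611035, -0.3759937, -0.9353504, 0.9219617)
q + ½dt·q⊗(0,ω), renormalized = (0.8518, 0.5083, -0.1130, 0.0565)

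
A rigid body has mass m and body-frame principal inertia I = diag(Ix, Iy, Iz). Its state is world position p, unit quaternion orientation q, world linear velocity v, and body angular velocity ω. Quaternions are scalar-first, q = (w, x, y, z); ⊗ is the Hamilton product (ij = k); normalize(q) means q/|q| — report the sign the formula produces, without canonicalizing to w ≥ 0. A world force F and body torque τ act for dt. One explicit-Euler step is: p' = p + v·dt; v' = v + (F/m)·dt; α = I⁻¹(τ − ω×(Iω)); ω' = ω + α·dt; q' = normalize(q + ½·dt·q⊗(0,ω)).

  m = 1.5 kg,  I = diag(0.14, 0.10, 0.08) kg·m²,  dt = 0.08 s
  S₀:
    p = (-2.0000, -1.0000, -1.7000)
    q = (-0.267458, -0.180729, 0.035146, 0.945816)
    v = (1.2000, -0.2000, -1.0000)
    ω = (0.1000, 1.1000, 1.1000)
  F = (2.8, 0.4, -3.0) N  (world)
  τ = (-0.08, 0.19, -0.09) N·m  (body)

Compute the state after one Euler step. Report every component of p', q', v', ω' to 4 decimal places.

ω×(Iω) gyroscopic = (-0.0242, 0.0066, -0.0044)
angular accel α = (-0.3986, 1.8340, -1.0700)
ω' = ω + α·dt = (0.0681, 1.2467, 1.0144)
2q̇ = q⊗(0,ω) = (-1.0609853, -1.0284828, -0.0008203, -0.4965203)
q' = normalize(q + ½dt·q⊗(0,ω)) = (-0.3093, -0.2214, 0.0350, 0.9242)
linear accel F/m = (1.8667, 0.2667, -2.0000)
p' = p + v·dt = (-1.9040, -1.0160, -1.7800)
v + (F/m)dt = (1.3493, -0.1787, -1.1600)

p' = (-1.9040, -1.0160, -1.7800)
q' = (-0.3093, -0.2214, 0.0350, 0.9242)
v' = (1.3493, -0.1787, -1.1600)
ω' = (0.0681, 1.2467, 1.0144)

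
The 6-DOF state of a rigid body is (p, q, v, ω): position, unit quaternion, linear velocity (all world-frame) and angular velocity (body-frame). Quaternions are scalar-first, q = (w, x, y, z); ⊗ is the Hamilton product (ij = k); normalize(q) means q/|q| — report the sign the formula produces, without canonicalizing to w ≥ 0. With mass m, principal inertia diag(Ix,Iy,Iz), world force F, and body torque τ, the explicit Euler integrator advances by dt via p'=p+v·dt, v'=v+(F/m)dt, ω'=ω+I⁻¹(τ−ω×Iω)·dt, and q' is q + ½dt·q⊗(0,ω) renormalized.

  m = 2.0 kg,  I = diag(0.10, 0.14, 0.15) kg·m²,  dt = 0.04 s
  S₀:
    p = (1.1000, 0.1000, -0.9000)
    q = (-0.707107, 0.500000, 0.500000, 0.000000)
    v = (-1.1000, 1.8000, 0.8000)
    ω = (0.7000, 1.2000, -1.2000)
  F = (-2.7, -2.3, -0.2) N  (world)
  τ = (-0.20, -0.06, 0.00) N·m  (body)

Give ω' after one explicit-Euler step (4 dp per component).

ω×(Iω) gyroscopic = (-0.0144, 0.0420, 0.0336)
(τ − ω×Iω)/I = (-1.8560, -0.7286, -0.2240)
new body rate ω' = (0.6258, 1.1709, -1.2090)

ω' = (0.6258, 1.1709, -1.2090)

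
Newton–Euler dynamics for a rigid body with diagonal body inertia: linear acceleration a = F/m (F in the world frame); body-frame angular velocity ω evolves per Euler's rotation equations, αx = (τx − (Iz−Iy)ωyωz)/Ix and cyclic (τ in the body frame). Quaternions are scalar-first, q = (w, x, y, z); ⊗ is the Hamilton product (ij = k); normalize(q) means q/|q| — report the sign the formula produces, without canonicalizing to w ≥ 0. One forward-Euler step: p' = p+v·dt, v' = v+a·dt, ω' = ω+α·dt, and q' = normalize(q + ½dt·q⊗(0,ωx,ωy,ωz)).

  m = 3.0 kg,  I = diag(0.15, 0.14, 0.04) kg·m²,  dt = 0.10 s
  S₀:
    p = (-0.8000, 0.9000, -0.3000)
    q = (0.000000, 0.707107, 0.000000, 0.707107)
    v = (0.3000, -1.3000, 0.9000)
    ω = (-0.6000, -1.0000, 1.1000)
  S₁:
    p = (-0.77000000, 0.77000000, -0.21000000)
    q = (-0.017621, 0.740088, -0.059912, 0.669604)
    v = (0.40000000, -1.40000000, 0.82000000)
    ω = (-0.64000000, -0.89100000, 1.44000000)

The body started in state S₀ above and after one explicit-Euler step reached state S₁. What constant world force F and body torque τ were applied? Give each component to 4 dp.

Δω = ω₁−ω₀ = (-0.04000000, 0.10900000, 0.34000000)
τ = I·(Δω/dt) + ω₀×(Iω₀) = (0.0500, 0.0800, 0.1300)
v₁ − v₀ = (0.10000000, -0.10000000, -0.08000000)
F = m·Δv/dt = (3.0000, -3.0000, -2.4000)

F = (3.0000, -3.0000, -2.4000)
τ = (0.0500, 0.0800, 0.1300)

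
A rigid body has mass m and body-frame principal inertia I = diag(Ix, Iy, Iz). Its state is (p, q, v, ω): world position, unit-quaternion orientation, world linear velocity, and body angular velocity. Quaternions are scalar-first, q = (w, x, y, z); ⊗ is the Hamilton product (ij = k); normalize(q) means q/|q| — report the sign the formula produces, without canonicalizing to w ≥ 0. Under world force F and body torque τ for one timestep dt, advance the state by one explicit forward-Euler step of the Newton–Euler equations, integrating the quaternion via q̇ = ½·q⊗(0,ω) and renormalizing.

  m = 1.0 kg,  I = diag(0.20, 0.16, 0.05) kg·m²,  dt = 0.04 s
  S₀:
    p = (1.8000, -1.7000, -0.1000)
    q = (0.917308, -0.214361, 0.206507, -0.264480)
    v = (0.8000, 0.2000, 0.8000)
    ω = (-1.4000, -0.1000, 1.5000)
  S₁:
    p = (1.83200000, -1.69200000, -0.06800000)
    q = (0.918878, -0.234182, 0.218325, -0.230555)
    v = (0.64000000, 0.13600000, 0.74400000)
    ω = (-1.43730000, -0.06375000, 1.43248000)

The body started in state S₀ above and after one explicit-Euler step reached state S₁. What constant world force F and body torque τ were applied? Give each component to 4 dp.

velocity change Δv = (-0.16000000, -0.06400000, -0.05600000)
m·(v₁−v₀)/dt = (-4.0000, -1.6000, -1.4000)
Δω = ω₁−ω₀ = (-0.03730000, 0.03625000, -0.06752000)
τ = I·(Δω/dt) + ω₀×(Iω₀) = (-0.1700, -0.1700, -0.0900)

F = (-4.0000, -1.6000, -1.4000)
τ = (-0.1700, -0.1700, -0.0900)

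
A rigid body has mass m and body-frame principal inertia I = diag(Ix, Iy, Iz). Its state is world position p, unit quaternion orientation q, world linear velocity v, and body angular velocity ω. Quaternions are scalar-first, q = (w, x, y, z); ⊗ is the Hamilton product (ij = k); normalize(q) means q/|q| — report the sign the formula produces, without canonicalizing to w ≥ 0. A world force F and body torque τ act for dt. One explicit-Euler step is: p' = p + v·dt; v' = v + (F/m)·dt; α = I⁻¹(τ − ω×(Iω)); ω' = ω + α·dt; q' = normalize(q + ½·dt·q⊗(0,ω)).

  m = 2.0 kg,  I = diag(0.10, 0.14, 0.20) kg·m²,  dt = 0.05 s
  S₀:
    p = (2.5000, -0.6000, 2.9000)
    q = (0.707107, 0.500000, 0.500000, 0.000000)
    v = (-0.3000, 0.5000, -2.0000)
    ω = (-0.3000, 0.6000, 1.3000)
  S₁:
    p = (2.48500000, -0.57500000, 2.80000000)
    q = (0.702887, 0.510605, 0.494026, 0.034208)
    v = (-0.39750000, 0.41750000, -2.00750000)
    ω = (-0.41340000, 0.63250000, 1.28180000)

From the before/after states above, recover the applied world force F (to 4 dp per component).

Δv = v₁−v₀ = (-0.09750000, -0.08250000, -0.00750000)
F = m·Δv/dt = (-3.9000, -3.3000, -0.3000)

F = (-3.9000, -3.3000, -0.3000)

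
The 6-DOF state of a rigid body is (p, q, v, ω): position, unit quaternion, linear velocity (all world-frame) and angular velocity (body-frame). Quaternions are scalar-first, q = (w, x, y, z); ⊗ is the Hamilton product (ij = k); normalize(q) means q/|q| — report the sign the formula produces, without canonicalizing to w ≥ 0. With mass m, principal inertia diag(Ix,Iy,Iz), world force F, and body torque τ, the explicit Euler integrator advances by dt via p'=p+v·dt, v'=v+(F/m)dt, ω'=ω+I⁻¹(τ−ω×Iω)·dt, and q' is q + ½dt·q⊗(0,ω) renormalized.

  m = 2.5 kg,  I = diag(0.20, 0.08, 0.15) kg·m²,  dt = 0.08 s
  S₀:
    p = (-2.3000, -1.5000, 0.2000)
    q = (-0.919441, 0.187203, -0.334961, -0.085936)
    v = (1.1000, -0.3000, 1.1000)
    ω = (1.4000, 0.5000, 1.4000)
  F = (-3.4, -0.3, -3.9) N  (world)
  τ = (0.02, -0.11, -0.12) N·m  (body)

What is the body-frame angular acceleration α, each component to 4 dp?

ω×(Iω) gyroscopic = (0.0490, 0.0980, -0.0840)
angular accel α = (-0.1450, -2.6000, -0.2400)

α = (-0.1450, -2.6000, -0.2400)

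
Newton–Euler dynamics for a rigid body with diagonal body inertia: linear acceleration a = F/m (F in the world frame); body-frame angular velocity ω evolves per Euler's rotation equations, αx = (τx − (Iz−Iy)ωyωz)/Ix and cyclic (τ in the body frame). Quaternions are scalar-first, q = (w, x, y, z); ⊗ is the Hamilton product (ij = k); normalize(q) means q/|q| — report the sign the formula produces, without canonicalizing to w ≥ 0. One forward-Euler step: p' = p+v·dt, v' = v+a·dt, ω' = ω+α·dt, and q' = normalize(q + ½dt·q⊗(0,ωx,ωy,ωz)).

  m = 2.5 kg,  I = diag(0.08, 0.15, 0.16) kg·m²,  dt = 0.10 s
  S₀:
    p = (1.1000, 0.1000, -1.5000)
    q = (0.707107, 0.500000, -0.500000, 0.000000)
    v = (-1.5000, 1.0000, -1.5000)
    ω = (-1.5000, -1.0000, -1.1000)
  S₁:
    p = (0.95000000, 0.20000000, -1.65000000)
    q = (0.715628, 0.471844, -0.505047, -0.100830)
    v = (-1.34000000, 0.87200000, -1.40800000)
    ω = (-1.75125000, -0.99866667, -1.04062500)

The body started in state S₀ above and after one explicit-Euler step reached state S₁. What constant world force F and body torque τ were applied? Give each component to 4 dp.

F = (4.0000, -3.2000, 2.3000)
τ = (-0.1900, -0.1300, 0.2000)

velocity change Δv = (0.16000000, -0.12800000, 0.09200000)
m·(v₁−v₀)/dt = (4.0000, -3.2000, 2.3000)
ω₁ − ω₀ = (-0.25125000, 0.00133333, 0.05937500)
gyro term ω₀×Iω₀ = (0.0110, -0.1320, 0.1050)
applied torque τ = (-0.1900, -0.1300, 0.2000)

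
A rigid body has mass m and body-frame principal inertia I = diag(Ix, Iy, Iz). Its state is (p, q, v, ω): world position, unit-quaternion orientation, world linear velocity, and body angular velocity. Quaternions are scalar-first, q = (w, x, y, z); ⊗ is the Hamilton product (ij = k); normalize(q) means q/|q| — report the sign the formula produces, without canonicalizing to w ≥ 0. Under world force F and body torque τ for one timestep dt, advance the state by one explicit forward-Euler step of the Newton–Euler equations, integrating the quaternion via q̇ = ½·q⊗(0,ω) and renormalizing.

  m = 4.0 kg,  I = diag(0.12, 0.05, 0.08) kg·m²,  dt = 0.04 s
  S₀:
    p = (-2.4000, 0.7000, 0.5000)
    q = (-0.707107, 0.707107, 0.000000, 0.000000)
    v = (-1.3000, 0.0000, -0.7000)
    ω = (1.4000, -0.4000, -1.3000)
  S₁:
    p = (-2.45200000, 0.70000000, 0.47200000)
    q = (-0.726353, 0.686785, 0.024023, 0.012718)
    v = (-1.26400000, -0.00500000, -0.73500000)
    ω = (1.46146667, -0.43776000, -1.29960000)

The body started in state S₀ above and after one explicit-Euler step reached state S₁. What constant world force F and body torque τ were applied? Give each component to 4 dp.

F = (3.6000, -0.5000, -3.5000)
τ = (0.2000, -0.1200, 0.0400)

velocity change Δv = (0.03600000, -0.00500000, -0.03500000)
m·(v₁−v₀)/dt = (3.6000, -0.5000, -3.5000)
rate change Δω = (0.06146667, -0.03776000, 0.00040000)
applied torque τ = (0.2000, -0.1200, 0.0400)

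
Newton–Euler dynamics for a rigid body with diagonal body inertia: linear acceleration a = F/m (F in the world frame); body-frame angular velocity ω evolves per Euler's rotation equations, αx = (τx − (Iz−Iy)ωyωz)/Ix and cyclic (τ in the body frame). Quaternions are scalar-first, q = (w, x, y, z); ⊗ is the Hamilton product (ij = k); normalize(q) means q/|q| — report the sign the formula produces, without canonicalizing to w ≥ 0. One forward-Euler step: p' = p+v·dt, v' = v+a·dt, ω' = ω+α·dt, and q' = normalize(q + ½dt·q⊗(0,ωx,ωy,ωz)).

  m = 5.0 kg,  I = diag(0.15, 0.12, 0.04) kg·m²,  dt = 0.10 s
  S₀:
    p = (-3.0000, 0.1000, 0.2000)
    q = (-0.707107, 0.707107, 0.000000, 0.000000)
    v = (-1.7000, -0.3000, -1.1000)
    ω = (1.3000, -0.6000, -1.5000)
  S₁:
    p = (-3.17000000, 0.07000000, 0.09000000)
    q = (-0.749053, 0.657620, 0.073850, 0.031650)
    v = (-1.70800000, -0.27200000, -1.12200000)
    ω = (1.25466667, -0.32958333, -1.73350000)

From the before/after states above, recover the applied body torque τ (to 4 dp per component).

τ = (-0.1400, 0.1100, -0.0700)

Δω = ω₁−ω₀ = (-0.04533333, 0.27041667, -0.23350000)
precession coupling = (-0.0720, -0.2145, 0.0234)
τ = I·(Δω/dt) + ω₀×(Iω₀) = (-0.1400, 0.1100, -0.0700)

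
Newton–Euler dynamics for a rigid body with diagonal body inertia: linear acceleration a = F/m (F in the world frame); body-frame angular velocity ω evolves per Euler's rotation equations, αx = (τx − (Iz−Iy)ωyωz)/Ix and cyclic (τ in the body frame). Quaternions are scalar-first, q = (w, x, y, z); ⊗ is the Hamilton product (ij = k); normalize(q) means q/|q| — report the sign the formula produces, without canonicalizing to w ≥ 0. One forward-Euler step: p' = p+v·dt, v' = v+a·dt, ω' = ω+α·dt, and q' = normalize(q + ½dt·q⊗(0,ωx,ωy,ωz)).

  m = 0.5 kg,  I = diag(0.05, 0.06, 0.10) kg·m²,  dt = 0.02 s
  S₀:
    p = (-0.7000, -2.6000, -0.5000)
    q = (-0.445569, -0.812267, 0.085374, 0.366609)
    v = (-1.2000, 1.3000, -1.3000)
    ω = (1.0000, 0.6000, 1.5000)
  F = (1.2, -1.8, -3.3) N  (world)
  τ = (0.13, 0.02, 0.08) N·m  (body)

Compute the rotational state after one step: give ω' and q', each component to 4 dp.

ω' = (1.0376, 0.6317, 1.5148)
q' = (-0.4434, -0.8175, 0.0985, 0.3541)

angular accel α = (1.8800, 1.5833, 0.7400)
ω + α·dt = (1.0376, 0.6317, 1.5148)
q⊗(0,ω) = (0.2111291, -0.5374734, 1.3176681, -1.2410877)
q + ½dt·q⊗(0,ω), renormalized = (-0.4434, -0.8175, 0.0985, 0.3541)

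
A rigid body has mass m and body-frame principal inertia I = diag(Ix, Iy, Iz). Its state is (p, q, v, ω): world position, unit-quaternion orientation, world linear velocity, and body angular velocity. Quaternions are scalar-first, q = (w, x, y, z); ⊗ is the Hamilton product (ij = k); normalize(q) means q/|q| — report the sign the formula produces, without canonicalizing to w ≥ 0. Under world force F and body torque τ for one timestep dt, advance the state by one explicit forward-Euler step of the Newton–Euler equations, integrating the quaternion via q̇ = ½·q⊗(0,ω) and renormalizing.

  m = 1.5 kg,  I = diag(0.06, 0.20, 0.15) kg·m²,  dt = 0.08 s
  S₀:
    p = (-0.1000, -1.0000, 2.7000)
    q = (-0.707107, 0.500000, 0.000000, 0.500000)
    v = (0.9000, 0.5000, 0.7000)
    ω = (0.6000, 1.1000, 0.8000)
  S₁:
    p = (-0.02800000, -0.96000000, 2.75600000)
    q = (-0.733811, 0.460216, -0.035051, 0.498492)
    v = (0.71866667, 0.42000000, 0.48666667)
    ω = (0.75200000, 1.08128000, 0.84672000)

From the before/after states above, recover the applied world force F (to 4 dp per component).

v₁ − v₀ = (-0.18133333, -0.08000000, -0.21333333)
applied force F = (-3.4000, -1.5000, -4.0000)

F = (-3.4000, -1.5000, -4.0000)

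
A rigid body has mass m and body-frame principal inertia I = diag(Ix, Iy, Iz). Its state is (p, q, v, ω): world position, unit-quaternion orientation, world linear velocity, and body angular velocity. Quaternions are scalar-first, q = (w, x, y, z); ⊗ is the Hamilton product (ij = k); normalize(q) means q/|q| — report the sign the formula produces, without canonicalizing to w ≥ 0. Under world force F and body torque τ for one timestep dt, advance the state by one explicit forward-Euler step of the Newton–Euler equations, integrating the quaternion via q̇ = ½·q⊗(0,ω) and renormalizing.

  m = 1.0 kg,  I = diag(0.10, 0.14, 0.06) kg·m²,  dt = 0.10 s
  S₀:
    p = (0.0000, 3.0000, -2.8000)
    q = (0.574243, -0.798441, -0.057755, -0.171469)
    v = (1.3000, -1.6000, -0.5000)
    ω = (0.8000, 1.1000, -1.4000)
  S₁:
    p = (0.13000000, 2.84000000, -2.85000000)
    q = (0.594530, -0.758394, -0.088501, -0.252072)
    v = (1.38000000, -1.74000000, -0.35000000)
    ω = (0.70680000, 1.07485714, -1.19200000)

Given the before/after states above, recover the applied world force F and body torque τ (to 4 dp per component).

F = (0.8000, -1.4000, 1.5000)
τ = (0.0300, -0.0800, 0.1600)

Δv = v₁−v₀ = (0.08000000, -0.14000000, 0.15000000)
m·(v₁−v₀)/dt = (0.8000, -1.4000, 1.5000)
Δω = ω₁−ω₀ = (-0.09320000, -0.02514286, 0.20800000)
ω₀×(Iω₀) = (0.1232, -0.0448, 0.0352)
τ = I·(Δω/dt) + ω₀×(Iω₀) = (0.0300, -0.0800, 0.1600)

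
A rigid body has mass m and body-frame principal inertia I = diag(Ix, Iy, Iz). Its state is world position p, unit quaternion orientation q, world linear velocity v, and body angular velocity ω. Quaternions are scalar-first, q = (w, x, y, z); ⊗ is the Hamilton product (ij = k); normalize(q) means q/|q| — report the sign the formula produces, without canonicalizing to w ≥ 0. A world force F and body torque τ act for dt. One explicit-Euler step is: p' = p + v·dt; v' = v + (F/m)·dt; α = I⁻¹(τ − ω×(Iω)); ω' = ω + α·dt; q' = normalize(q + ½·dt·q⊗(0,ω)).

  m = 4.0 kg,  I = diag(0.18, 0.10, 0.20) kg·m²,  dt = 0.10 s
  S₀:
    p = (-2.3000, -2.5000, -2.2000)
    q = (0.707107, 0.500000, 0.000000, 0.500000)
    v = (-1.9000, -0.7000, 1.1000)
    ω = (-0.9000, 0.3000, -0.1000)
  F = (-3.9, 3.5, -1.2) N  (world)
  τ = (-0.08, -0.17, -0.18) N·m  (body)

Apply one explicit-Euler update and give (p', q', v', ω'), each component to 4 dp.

new position p' = (-2.4900, -2.5700, -2.0900)
v' = v + a·dt = (-1.9975, -0.6125, 1.0700)
precession coupling ω×(Iω) = (-0.0030, -0.0018, 0.0216)
α = I⁻¹(τ − ω×Iω) = (-0.4278, -1.6820, -1.0080)
ω' = ω + α·dt = (-0.9428, 0.1318, -0.2008)
q⊗(0,ω) = (0.5000000, -0.7863963, -0.1878679, 0.0792893)
updated quaternion q' = (0.7313, 0.4602, -0.0094, 0.5034)

p' = (-2.4900, -2.5700, -2.0900)
q' = (0.7313, 0.4602, -0.0094, 0.5034)
v' = (-1.9975, -0.6125, 1.0700)
ω' = (-0.9428, 0.1318, -0.2008)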